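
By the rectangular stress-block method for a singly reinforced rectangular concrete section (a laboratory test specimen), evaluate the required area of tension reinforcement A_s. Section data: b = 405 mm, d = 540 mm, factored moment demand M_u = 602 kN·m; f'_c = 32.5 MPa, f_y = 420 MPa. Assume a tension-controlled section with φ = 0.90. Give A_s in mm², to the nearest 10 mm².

M_n = M_u/φ = 602/0.90 = 668.889 kN·m.
With M_n = 0.85 f'_c a b (d − a/2), solve the quadratic for a:
a = d − √(d² − 2M_n/(0.85 f'_c b)) = 540 − √(540² − 2 × 668.889×10⁶/(0.85 × 32.5 × 405)) = 125.24 mm.
A_s = 0.85 f'_c a b / f_y = 0.85 × 32.5 × 125.24 × 405 / 420 = 3336.2 mm².

A_s ≈ 3340 mm²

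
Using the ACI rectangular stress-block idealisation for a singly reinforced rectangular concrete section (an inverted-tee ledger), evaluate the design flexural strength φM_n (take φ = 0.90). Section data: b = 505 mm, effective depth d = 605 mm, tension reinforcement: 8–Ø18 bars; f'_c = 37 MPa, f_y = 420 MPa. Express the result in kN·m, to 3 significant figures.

φM_n ≈ 444 kN·m

A_s = 8 × 254 = 2032 mm².
T = A_s f_y = 2032 × 420 = 853440 N = 853.44 kN.
From C = T: a = T/(0.85 f'_c b) = 853440/(0.85 × 37 × 505) = 53.74 mm.
M_n = T(d − a/2) = 853.44 kN × (605 − 26.87) mm = 493.40 kN·m.
φM_n = 0.90 × 493.40 = 444.06 kN·m.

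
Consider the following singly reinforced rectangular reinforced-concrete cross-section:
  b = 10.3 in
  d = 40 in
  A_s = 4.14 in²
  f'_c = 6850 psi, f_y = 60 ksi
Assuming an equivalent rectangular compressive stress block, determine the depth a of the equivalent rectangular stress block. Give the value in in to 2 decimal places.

T = A_s f_y = 4.14 × 60 = 248.4 kips.
a = T/(0.85 f'_c b) = 248.4/(0.85 × 6.85 × 10.3) = 4.14 in.

a ≈ 4.14 in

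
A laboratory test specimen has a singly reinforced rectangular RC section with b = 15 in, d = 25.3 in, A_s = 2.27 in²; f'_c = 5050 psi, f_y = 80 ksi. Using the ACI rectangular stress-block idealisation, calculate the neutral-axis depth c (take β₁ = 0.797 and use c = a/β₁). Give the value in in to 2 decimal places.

T = A_s f_y = 2.27 × 80 = 181.6 kips.
a = T/(0.85 f'_c b) = 181.6/(0.85 × 5.05 × 15) = 2.8204 in.
With β₁ = 0.797, c = a/β₁ = 2.8204/0.797 = 3.54 in.

c ≈ 3.54 in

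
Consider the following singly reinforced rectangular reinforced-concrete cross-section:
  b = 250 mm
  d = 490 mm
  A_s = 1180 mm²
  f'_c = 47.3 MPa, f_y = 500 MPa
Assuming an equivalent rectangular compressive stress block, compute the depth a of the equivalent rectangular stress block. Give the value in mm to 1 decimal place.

T = A_s f_y = 1180 × 500 = 590000 N = 590 kN.
Setting C = 0.85 f'_c a b equal to T: a = 590000/(0.85 × 47.3 × 250) = 58.7 mm.

a ≈ 58.7 mm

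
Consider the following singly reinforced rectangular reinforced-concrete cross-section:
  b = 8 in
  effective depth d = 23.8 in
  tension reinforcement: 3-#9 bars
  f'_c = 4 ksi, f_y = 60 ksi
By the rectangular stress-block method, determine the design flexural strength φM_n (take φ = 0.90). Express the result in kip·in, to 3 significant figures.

A_s = 3 × 1 = 3 in².
T = A_s f_y = 3 × 60 = 180 kips.
a = T/(0.85 f'_c b) = 180/(0.85 × 4 × 8) = 6.618 in.
M_n = T(d − a/2) = 180 × (23.8 − 3.309) = 3688.4 kip·in.
φM_n = 0.90 × 3688.4 = 3319.6 kip·in.

φM_n ≈ 3320 kip·in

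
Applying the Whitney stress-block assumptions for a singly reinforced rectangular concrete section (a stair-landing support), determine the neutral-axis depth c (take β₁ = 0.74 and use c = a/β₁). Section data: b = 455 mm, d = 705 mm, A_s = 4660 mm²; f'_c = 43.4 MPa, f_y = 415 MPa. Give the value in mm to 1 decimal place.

T = A_s f_y = 4660 × 415 = 1933900 N = 1933.9 kN.
Setting C = 0.85 f'_c a b equal to T: a = 1933900/(0.85 × 43.4 × 455) = 115.216 mm.
With β₁ = 0.74, c = a/β₁ = 115.216/0.74 = 155.7 mm.

c ≈ 155.7 mm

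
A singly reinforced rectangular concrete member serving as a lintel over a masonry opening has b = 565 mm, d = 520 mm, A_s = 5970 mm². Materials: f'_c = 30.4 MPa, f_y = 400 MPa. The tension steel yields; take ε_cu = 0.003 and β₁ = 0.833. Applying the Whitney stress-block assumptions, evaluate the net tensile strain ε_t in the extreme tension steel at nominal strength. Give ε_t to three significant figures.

a = A_s f_y/(0.85 f'_c b) = 163.57 mm.
β₁ = 0.833, so c = a/β₁ = 163.57/0.833 = 196.36 mm.
From the linear strain diagram with ε_cu = 0.003: ε_t = 0.003 (d − c)/c = 0.003 × (520 − 196.36)/196.36 = 0.00494.
ε_t is between 0.004 and 0.005 — transition zone.

ε_t ≈ 0.00494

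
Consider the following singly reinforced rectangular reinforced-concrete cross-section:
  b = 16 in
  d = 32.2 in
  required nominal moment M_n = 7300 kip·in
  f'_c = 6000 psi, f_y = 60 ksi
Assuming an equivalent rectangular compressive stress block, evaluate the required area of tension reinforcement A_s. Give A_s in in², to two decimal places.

A_s ≈ 3.96 in²

From M_n = 0.85 f'_c a b (d − a/2):
a = d − √(d² − 2M_n/(0.85 f'_c b)) = 32.2 − √(32.2² − 2 × 7300/(0.85 × 6 × 16)) = 2.910 in.
A_s = 0.85 f'_c a b / f_y = 0.85 × 6 × 2.910 × 16 / 60 = 3.958 in².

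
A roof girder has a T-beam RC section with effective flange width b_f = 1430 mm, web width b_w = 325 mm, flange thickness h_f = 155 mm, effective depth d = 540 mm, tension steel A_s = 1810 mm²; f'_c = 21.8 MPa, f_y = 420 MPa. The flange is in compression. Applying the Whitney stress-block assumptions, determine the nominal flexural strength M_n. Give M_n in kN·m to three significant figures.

Tension: T = A_s f_y = 1810 × 420 = 760200 N.
Try a within the flange: a = T/(0.85 f'_c b_f) = 760200/(0.85 × 21.8 × 1430) = 28.69 mm.
Since a = 28.69 ≤ h_f = 155 mm, the stress block lies entirely in the flange; analyse as a rectangular beam of width b_f.
M_n = T(d − a/2) = 760200 × (540 − 14.345) = 399.60 × 10⁶ N·mm.
M_n = 399.60 kN·m.

M_n ≈ 400 kN·m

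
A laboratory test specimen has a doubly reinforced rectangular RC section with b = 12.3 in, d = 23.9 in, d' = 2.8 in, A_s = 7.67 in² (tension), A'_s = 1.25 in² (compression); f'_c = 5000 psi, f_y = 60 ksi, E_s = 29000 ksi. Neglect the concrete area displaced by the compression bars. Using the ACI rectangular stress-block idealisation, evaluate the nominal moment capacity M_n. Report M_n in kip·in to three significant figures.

M_n ≈ 9370 kip·in

Assume both steels yield.
a = (A_s − A'_s) f_y/(0.85 f'_c b) = (7.67 − 1.25) × 60/(0.85 × 5 × 12.3) = 7.369 in.
c = a/β₁ = 7.369/0.8 = 9.211 in; ε'_s = 0.003(c − d')/c = 0.0021 ≥ ε_y = 0.0021, so the compression steel yields.
M_n = (A_s − A'_s) f_y (d − a/2) + A'_s f_y (d − d') = 385.2 × (23.9 − 3.6845) + 75 × (23.9 − 2.8) = 7787.0 + 1582.5 = 9369.5 kip·in.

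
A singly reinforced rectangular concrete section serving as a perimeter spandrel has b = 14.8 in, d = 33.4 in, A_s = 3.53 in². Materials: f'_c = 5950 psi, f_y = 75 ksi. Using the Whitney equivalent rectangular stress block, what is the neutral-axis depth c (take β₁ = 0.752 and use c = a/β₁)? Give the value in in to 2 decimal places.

T = A_s f_y = 3.53 × 75 = 264.75 kips.
a = T/(0.85 f'_c b) = 264.75/(0.85 × 5.95 × 14.8) = 3.5370 in.
With β₁ = 0.752, c = a/β₁ = 3.5370/0.752 = 4.70 in.

c ≈ 4.70 in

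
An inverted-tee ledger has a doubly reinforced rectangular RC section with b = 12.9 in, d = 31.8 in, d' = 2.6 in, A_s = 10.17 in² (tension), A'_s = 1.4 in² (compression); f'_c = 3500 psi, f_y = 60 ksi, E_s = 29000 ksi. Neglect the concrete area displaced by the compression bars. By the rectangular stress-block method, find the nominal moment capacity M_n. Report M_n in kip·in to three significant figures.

M_n ≈ 15600 kip·in

Assume both steels yield.
a = (A_s − A'_s) f_y/(0.85 f'_c b) = (10.17 − 1.4) × 60/(0.85 × 3.5 × 12.9) = 13.711 in.
c = a/β₁ = 13.711/0.85 = 16.131 in; ε'_s = 0.003(c − d')/c = 0.0025 ≥ ε_y = 0.0021, so the compression steel yields.
M_n = (A_s − A'_s) f_y (d − a/2) + A'_s f_y (d − d') = 526.2 × (31.8 − 6.8555) + 84 × (31.8 − 2.6) = 13125.8 + 2452.8 = 15578.6 kip·in.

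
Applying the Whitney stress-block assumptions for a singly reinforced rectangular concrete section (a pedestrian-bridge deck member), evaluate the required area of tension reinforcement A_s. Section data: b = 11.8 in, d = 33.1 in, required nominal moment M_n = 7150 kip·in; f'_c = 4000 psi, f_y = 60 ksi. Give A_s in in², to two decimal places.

A_s ≈ 3.95 in²

From M_n = 0.85 f'_c a b (d − a/2):
a = d − √(d² − 2M_n/(0.85 f'_c b)) = 33.1 − √(33.1² − 2 × 7150/(0.85 × 4 × 11.8)) = 5.912 in.
A_s = 0.85 f'_c a b / f_y = 0.85 × 4 × 5.912 × 11.8 / 60 = 3.953 in².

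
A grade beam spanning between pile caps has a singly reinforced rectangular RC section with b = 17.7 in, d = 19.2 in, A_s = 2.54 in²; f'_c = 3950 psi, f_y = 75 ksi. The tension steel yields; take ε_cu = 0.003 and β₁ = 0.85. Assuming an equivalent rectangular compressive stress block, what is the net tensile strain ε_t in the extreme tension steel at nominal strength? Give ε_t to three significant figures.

ε_t ≈ 0.0123

a = A_s f_y/(0.85 f'_c b) = 3.206 in.
β₁ = 0.85, so c = a/β₁ = 3.206/0.85 = 3.772 in.
From the linear strain diagram with ε_cu = 0.003: ε_t = 0.003 (d − c)/c = 0.003 × (19.2 − 3.772)/3.772 = 0.0123.
Since ε_t ≥ 0.005, the section is tension-controlled.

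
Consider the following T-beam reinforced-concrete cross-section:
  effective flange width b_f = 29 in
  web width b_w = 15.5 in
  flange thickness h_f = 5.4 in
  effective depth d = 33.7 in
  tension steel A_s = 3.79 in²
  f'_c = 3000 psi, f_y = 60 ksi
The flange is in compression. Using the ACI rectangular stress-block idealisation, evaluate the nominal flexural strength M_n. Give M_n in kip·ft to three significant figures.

M_n ≈ 609 kip·ft

Tension: T = A_s f_y = 3.79 × 60 = 227.4 kips.
Try a within the flange: a = T/(0.85 f'_c b_f) = 227.4/(0.85 × 3 × 29) = 3.075 in.
Since a = 3.075 ≤ h_f = 5.4 in, the stress block lies entirely in the flange; analyse as a rectangular beam of width b_f.
M_n = T(d − a/2) = 227.4 × (33.7 − 1.5375) = 7313.8 kip·in.
M_n = 7313.8/12 = 609.48 kip·ft.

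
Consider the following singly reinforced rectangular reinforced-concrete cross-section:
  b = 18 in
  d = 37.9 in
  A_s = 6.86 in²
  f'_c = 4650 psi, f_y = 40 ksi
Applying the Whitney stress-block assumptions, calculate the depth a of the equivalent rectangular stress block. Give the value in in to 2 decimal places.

T = A_s f_y = 6.86 × 40 = 274.4 kips.
a = T/(0.85 f'_c b) = 274.4/(0.85 × 4.65 × 18) = 3.86 in.

a ≈ 3.86 in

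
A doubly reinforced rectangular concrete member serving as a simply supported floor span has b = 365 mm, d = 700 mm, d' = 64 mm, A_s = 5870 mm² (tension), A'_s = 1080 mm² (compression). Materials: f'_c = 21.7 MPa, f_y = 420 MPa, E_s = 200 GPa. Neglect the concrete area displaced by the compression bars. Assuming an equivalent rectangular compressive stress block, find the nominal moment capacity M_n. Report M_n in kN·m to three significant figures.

M_n ≈ 1400 kN·m

Assume both tension and compression steel yield.
Net tension couple steel: A_s − A'_s = 4790 mm².
a = (A_s − A'_s) f_y / (0.85 f'_c b) = 2011800/(0.85 × 21.7 × 365) = 298.82 mm.
c = a/β₁ = 298.82/0.85 = 351.55 mm; ε'_s = 0.003(c − d')/c = 0.0025 ≥ f_y/E_s = 0.0021, so compression steel does yield.
M_n = (A_s − A'_s) f_y (d − a/2) + A'_s f_y (d − d') = [2011800 × (700 − 149.41) + 453600 × (700 − 64)] × 10⁻⁶ = 1107.68 + 288.49 = 1396.17 kN·m.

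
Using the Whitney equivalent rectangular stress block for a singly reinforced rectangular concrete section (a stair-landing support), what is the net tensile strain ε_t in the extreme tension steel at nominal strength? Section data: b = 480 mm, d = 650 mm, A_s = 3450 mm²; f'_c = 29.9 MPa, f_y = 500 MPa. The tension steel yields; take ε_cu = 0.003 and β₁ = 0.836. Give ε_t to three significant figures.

ε_t ≈ 0.00853

a = A_s f_y/(0.85 f'_c b) = 141.40 mm.
β₁ = 0.836, so c = a/β₁ = 141.40/0.836 = 169.14 mm.
From the linear strain diagram with ε_cu = 0.003: ε_t = 0.003 (d − c)/c = 0.003 × (650 − 169.14)/169.14 = 0.00853.
Since ε_t ≥ 0.005, the section is tension-controlled.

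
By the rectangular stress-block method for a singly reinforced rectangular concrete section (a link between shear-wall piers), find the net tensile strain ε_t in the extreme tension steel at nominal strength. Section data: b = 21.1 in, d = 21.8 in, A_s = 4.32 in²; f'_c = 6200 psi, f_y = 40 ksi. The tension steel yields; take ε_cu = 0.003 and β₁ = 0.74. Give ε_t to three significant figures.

ε_t ≈ 0.0281

a = A_s f_y/(0.85 f'_c b) = 1.554 in.
β₁ = 0.74, so c = a/β₁ = 1.554/0.74 = 2.100 in.
From the linear strain diagram with ε_cu = 0.003: ε_t = 0.003 (d − c)/c = 0.003 × (21.8 − 2.100)/2.100 = 0.0281.
Since ε_t ≥ 0.005, the section is tension-controlled.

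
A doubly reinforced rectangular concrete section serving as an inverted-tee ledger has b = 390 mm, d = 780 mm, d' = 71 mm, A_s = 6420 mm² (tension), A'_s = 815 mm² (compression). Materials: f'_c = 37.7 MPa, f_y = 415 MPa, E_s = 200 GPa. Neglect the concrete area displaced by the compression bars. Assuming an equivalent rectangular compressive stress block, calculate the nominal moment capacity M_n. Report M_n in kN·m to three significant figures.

Assume both tension and compression steel yield.
Net tension couple steel: A_s − A'_s = 5605 mm².
a = (A_s − A'_s) f_y / (0.85 f'_c b) = 2326075/(0.85 × 37.7 × 390) = 186.12 mm.
c = a/β₁ = 186.12/0.781 = 238.31 mm; ε'_s = 0.003(c − d')/c = 0.0021 ≥ f_y/E_s = 0.0021, so compression steel does yield.
M_n = (A_s − A'_s) f_y (d − a/2) + A'_s f_y (d − d') = [2326075 × (780 − 93.06) + 338225 × (780 − 71)] × 10⁻⁶ = 1597.87 + 239.80 = 1837.67 kN·m.

M_n ≈ 1840 kN·m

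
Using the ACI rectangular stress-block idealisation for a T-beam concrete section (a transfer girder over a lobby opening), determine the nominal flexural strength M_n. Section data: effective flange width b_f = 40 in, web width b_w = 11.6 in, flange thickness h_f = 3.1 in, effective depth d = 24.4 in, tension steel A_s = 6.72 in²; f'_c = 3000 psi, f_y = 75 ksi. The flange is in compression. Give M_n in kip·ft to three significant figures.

M_n ≈ 886 kip·ft

Tension: T = A_s f_y = 6.72 × 75 = 504 kips.
Try a within the flange: a = T/(0.85 f'_c b_f) = 504/(0.85 × 3 × 40) = 4.941 in.
a = 4.941 > h_f = 3.1 in: the block extends into the web. Split into flange-overhang and web parts.
C_f = 0.85 f'_c (b_f − b_w) h_f = 0.85 × 3 × (40 − 11.6) × 3.1 = 224.5 kips.
Remaining web compression depth: a_w = (T − C_f)/(0.85 f'_c b_w) = (504 − 224.5)/(0.85 × 3 × 11.6) = 9.449 in.
M_n = C_f(d − h_f/2) + (T − C_f)(d − a_w/2) = 224.5 × (24.4 − 1.55) + 279.5 × (24.4 − 4.7245) = 5129.8 + 5499.3 = 10629.1 kip·in.
M_n = 10629.1/12 = 885.76 kip·ft.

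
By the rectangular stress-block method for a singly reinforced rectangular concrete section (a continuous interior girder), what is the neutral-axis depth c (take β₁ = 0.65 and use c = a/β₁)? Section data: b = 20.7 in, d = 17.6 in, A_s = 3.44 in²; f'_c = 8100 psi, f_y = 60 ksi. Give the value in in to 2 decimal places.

T = A_s f_y = 3.44 × 60 = 206.4 kips.
a = T/(0.85 f'_c b) = 206.4/(0.85 × 8.1 × 20.7) = 1.4482 in.
With β₁ = 0.65, c = a/β₁ = 1.4482/0.65 = 2.23 in.

c ≈ 2.23 in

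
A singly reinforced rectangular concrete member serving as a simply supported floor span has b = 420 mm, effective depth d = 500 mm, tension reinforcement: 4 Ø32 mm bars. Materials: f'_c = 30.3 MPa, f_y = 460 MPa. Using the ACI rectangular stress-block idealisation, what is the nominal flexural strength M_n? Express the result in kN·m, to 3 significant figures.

A_s = 4 × 804 = 3216 mm².
T = A_s f_y = 3216 × 460 = 1479360 N = 1479.36 kN.
From C = T: a = T/(0.85 f'_c b) = 1479360/(0.85 × 30.3 × 420) = 136.76 mm.
M_n = T(d − a/2) = 1479.36 kN × (500 − 68.38) mm = 638.52 kN·m.

M_n ≈ 639 kN·m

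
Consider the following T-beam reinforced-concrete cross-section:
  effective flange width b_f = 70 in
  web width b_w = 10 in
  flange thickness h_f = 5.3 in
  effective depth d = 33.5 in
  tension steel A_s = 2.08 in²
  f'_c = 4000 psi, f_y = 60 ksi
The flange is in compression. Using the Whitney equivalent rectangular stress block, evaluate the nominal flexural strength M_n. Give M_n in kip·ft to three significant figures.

Tension: T = A_s f_y = 2.08 × 60 = 124.8 kips.
Try a within the flange: a = T/(0.85 f'_c b_f) = 124.8/(0.85 × 4 × 70) = 0.524 in.
Since a = 0.524 ≤ h_f = 5.3 in, the stress block lies entirely in the flange; analyse as a rectangular beam of width b_f.
M_n = T(d − a/2) = 124.8 × (33.5 − 0.262) = 4148.1 kip·in.
M_n = 4148.1/12 = 345.68 kip·ft.

M_n ≈ 346 kip·ft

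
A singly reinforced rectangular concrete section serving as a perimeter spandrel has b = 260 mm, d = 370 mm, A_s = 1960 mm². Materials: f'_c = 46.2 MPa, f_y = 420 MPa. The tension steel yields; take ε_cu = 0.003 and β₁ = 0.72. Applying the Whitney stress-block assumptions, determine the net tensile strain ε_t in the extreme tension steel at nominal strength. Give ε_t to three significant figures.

a = A_s f_y/(0.85 f'_c b) = 80.63 mm.
β₁ = 0.72, so c = a/β₁ = 80.63/0.72 = 111.99 mm.
From the linear strain diagram with ε_cu = 0.003: ε_t = 0.003 (d − c)/c = 0.003 × (370 − 111.99)/111.99 = 0.00691.
Since ε_t ≥ 0.005, the section is tension-controlled.

ε_t ≈ 0.00691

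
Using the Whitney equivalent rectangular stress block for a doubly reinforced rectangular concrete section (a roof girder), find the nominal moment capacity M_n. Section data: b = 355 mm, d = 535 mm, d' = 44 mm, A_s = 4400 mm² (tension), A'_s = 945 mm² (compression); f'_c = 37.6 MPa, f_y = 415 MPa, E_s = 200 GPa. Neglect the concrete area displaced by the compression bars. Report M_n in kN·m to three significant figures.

M_n ≈ 869 kN·m

Assume both tension and compression steel yield.
Net tension couple steel: A_s − A'_s = 3455 mm².
a = (A_s − A'_s) f_y / (0.85 f'_c b) = 1433825/(0.85 × 37.6 × 355) = 126.37 mm.
c = a/β₁ = 126.37/0.781 = 161.81 mm; ε'_s = 0.003(c − d')/c = 0.0022 ≥ f_y/E_s = 0.0021, so compression steel does yield.
M_n = (A_s − A'_s) f_y (d − a/2) + A'_s f_y (d − d') = [1433825 × (535 − 63.185) + 392175 × (535 − 44)] × 10⁻⁶ = 676.50 + 192.56 = 869.06 kN·m.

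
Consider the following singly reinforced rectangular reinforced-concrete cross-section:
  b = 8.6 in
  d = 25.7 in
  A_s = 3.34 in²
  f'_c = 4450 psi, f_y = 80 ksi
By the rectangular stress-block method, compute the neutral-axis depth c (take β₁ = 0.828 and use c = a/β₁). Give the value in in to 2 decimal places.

T = A_s f_y = 3.34 × 80 = 267.2 kips.
a = T/(0.85 f'_c b) = 267.2/(0.85 × 4.45 × 8.6) = 8.2141 in.
With β₁ = 0.828, c = a/β₁ = 8.2141/0.828 = 9.92 in.

c ≈ 9.92 in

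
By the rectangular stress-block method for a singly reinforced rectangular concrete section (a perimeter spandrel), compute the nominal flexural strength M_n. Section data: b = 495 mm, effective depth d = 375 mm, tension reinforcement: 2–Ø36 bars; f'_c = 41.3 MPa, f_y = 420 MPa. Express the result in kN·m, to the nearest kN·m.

A_s = 2 × 1018 = 2036 mm².
T = A_s f_y = 2036 × 420 = 855120 N = 855.12 kN.
From C = T: a = T/(0.85 f'_c b) = 855120/(0.85 × 41.3 × 495) = 49.21 mm.
M_n = T(d − a/2) = 855.12 kN × (375 − 24.605) mm = 299.63 kN·m.

M_n ≈ 300 kN·m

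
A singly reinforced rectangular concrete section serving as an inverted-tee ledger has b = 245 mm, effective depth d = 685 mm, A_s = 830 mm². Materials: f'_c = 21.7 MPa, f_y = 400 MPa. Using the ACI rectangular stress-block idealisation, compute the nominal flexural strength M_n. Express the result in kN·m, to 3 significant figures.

M_n ≈ 215 kN·m

T = A_s f_y = 830 × 400 = 332000 N = 332 kN.
From C = T: a = T/(0.85 f'_c b) = 332000/(0.85 × 21.7 × 245) = 73.47 mm.
M_n = T(d − a/2) = 332 kN × (685 − 36.735) mm = 215.22 kN·m.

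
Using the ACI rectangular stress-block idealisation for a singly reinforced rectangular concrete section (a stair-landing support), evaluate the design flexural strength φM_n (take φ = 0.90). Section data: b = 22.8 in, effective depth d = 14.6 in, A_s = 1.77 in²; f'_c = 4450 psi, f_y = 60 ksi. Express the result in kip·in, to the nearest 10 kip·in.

φM_n ≈ 1340 kip·in

T = A_s f_y = 1.77 × 60 = 106.2 kips.
a = T/(0.85 f'_c b) = 106.2/(0.85 × 4.45 × 22.8) = 1.231 in.
M_n = T(d − a/2) = 106.2 × (14.6 − 0.6155) = 1485.2 kip·in.
φM_n = 0.90 × 1485.2 = 1336.7 kip·in.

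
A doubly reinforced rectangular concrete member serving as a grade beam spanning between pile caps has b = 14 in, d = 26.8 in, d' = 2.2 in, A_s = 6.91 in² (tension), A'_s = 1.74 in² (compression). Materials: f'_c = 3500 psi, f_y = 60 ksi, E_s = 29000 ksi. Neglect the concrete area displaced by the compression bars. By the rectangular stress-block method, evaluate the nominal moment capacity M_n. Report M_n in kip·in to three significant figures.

M_n ≈ 9730 kip·in

Assume both steels yield.
a = (A_s − A'_s) f_y/(0.85 f'_c b) = (6.91 − 1.74) × 60/(0.85 × 3.5 × 14) = 7.448 in.
c = a/β₁ = 7.448/0.85 = 8.762 in; ε'_s = 0.003(c − d')/c = 0.0022 ≥ ε_y = 0.0021, so the compression steel yields.
M_n = (A_s − A'_s) f_y (d − a/2) + A'_s f_y (d − d') = 310.2 × (26.8 − 3.724) + 104.4 × (26.8 − 2.2) = 7158.2 + 2568.2 = 9726.4 kip·in.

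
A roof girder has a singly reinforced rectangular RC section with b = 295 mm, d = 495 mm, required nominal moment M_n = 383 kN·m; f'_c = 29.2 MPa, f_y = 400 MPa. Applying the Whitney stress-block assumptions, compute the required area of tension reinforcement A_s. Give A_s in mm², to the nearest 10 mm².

With M_n = 0.85 f'_c a b (d − a/2), solve the quadratic for a:
a = d − √(d² − 2M_n/(0.85 f'_c b)) = 495 − √(495² − 2 × 383×10⁶/(0.85 × 29.2 × 295)) = 120.29 mm.
A_s = 0.85 f'_c a b / f_y = 0.85 × 29.2 × 120.29 × 295 / 400 = 2201.9 mm².

A_s ≈ 2200 mm²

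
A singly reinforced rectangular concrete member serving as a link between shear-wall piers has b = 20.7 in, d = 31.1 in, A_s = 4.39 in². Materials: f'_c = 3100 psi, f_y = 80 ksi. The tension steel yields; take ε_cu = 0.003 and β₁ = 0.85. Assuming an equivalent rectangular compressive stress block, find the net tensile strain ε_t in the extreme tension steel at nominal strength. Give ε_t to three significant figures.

ε_t ≈ 0.00932

a = A_s f_y/(0.85 f'_c b) = 6.439 in.
β₁ = 0.85, so c = a/β₁ = 6.439/0.85 = 7.575 in.
From the linear strain diagram with ε_cu = 0.003: ε_t = 0.003 (d − c)/c = 0.003 × (31.1 − 7.575)/7.575 = 0.00932.
Since ε_t ≥ 0.005, the section is tension-controlled.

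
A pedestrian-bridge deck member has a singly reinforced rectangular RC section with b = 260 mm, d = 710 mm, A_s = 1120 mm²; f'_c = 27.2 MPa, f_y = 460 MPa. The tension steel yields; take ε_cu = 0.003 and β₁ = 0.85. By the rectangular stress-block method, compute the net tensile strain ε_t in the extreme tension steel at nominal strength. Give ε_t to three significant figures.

ε_t ≈ 0.0181

a = A_s f_y/(0.85 f'_c b) = 85.71 mm.
β₁ = 0.85, so c = a/β₁ = 85.71/0.85 = 100.84 mm.
From the linear strain diagram with ε_cu = 0.003: ε_t = 0.003 (d − c)/c = 0.003 × (710 − 100.84)/100.84 = 0.0181.
Since ε_t ≥ 0.005, the section is tension-controlled.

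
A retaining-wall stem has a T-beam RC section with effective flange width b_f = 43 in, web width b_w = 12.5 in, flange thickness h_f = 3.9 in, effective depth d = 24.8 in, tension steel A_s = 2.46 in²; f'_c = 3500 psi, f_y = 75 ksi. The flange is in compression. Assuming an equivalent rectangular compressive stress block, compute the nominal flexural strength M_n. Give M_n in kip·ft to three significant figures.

Tension: T = A_s f_y = 2.46 × 75 = 184.5 kips.
Try a within the flange: a = T/(0.85 f'_c b_f) = 184.5/(0.85 × 3.5 × 43) = 1.442 in.
Since a = 1.442 ≤ h_f = 3.9 in, the stress block lies entirely in the flange; analyse as a rectangular beam of width b_f.
M_n = T(d − a/2) = 184.5 × (24.8 − 0.721) = 4442.6 kip·in.
M_n = 4442.6/12 = 370.22 kip·ft.

M_n ≈ 370 kip·ft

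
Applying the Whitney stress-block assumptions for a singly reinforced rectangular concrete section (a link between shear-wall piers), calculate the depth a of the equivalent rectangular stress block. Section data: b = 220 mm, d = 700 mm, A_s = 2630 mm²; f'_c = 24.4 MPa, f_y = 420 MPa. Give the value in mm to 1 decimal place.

a ≈ 242.1 mm

T = A_s f_y = 2630 × 420 = 1104600 N = 1104.6 kN.
Setting C = 0.85 f'_c a b equal to T: a = 1104600/(0.85 × 24.4 × 220) = 242.1 mm.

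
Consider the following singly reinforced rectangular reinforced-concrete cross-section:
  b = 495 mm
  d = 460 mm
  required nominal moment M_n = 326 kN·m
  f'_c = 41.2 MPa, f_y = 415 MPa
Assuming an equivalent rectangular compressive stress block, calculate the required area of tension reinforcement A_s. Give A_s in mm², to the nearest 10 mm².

A_s ≈ 1790 mm²

With M_n = 0.85 f'_c a b (d − a/2), solve the quadratic for a:
a = d − √(d² − 2M_n/(0.85 f'_c b)) = 460 − √(460² − 2 × 326×10⁶/(0.85 × 41.2 × 495)) = 42.88 mm.
A_s = 0.85 f'_c a b / f_y = 0.85 × 41.2 × 42.88 × 495 / 415 = 1791.1 mm².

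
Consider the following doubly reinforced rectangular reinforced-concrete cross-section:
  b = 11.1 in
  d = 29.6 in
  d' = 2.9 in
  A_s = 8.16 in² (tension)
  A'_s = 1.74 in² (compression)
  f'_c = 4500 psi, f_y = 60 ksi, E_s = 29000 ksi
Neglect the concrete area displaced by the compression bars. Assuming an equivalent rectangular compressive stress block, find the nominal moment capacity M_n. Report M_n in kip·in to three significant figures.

M_n ≈ 12400 kip·in

Assume both steels yield.
a = (A_s − A'_s) f_y/(0.85 f'_c b) = (8.16 − 1.74) × 60/(0.85 × 4.5 × 11.1) = 9.073 in.
c = a/β₁ = 9.073/0.825 = 10.998 in; ε'_s = 0.003(c − d')/c = 0.0022 ≥ ε_y = 0.0021, so the compression steel yields.
M_n = (A_s − A'_s) f_y (d − a/2) + A'_s f_y (d − d') = 385.2 × (29.6 − 4.5365) + 104.4 × (29.6 − 2.9) = 9654.5 + 2787.5 = 12442.0 kip·in.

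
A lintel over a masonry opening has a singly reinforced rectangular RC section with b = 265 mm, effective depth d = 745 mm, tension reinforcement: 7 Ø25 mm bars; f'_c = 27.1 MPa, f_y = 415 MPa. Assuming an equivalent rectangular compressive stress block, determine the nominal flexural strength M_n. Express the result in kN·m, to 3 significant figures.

M_n ≈ 896 kN·m

A_s = 7 × 491 = 3437 mm².
T = A_s f_y = 3437 × 415 = 1426355 N = 1426.355 kN.
From C = T: a = T/(0.85 f'_c b) = 1426355/(0.85 × 27.1 × 265) = 233.66 mm.
M_n = T(d − a/2) = 1426.355 kN × (745 − 116.83) mm = 895.99 kN·m.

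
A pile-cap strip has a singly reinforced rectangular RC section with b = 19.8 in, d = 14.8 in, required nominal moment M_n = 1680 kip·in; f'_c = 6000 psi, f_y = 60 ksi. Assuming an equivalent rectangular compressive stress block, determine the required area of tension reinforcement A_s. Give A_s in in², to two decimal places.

From M_n = 0.85 f'_c a b (d − a/2):
a = d − √(d² − 2M_n/(0.85 f'_c b)) = 14.8 − √(14.8² − 2 × 1680/(0.85 × 6 × 19.8)) = 1.170 in.
A_s = 0.85 f'_c a b / f_y = 0.85 × 6 × 1.170 × 19.8 / 60 = 1.969 in².

A_s ≈ 1.97 in²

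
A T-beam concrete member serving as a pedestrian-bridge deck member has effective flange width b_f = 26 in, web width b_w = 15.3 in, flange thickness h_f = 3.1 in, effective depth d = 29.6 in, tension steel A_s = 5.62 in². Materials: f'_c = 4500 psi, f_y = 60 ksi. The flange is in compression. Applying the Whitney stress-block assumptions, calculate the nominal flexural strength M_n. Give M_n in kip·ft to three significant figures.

Tension: T = A_s f_y = 5.62 × 60 = 337.2 kips.
Try a within the flange: a = T/(0.85 f'_c b_f) = 337.2/(0.85 × 4.5 × 26) = 3.391 in.
a = 3.391 > h_f = 3.1 in: the block extends into the web. Split into flange-overhang and web parts.
C_f = 0.85 f'_c (b_f − b_w) h_f = 0.85 × 4.5 × (26 − 15.3) × 3.1 = 126.9 kips.
Remaining web compression depth: a_w = (T − C_f)/(0.85 f'_c b_w) = (337.2 − 126.9)/(0.85 × 4.5 × 15.3) = 3.593 in.
M_n = C_f(d − h_f/2) + (T − C_f)(d − a_w/2) = 126.9 × (29.6 − 1.55) + 210.3 × (29.6 − 1.7965) = 3559.5 + 5847.1 = 9406.6 kip·in.
M_n = 9406.6/12 = 783.88 kip·ft.

M_n ≈ 784 kip·ft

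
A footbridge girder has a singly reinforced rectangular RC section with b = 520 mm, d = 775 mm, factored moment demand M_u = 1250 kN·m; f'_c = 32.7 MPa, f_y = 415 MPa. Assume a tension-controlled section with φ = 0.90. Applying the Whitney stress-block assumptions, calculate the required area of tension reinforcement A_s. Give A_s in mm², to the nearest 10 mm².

M_n = M_u/φ = 1250/0.90 = 1388.89 kN·m.
With M_n = 0.85 f'_c a b (d − a/2), solve the quadratic for a:
a = d − √(d² − 2M_n/(0.85 f'_c b)) = 775 − √(775² − 2 × 1388.89×10⁶/(0.85 × 32.7 × 520)) = 135.91 mm.
A_s = 0.85 f'_c a b / f_y = 0.85 × 32.7 × 135.91 × 520 / 415 = 4733.4 mm².

A_s ≈ 4730 mm²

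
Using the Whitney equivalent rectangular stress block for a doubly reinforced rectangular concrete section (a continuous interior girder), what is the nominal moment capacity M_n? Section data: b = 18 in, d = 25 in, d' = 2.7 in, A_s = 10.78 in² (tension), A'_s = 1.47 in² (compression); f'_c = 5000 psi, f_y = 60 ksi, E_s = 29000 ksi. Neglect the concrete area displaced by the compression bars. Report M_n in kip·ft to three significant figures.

M_n ≈ 1160 kip·ft

Assume both steels yield.
a = (A_s − A'_s) f_y/(0.85 f'_c b) = (10.78 − 1.47) × 60/(0.85 × 5 × 18) = 7.302 in.
c = a/β₁ = 7.302/0.8 = 9.128 in; ε'_s = 0.003(c − d')/c = 0.0021 ≥ ε_y = 0.0021, so the compression steel yields.
M_n = (A_s − A'_s) f_y (d − a/2) + A'_s f_y (d − d') = 558.6 × (25 − 3.651) + 88.2 × (25 − 2.7) = 11925.6 + 1966.9 = 13892.5 kip·in = 13892.5/12 = 1157.71 kip·ft.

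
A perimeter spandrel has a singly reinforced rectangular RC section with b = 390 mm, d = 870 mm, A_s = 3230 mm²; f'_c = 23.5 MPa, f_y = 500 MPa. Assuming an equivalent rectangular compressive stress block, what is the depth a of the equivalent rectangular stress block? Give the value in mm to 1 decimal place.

a ≈ 207.3 mm

T = A_s f_y = 3230 × 500 = 1615000 N = 1615 kN.
Setting C = 0.85 f'_c a b equal to T: a = 1615000/(0.85 × 23.5 × 390) = 207.3 mm.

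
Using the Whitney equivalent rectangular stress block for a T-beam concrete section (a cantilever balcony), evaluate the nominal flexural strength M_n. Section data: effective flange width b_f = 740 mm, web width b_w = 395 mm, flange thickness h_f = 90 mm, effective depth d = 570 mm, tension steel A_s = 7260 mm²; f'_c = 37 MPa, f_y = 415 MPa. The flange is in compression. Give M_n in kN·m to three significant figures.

M_n ≈ 1510 kN·m

Tension: T = A_s f_y = 7260 × 415 = 3012900 N.
Try a within the flange: a = T/(0.85 f'_c b_f) = 3012900/(0.85 × 37 × 740) = 129.46 mm.
a = 129.46 > h_f = 90 mm: the block extends into the web. Split into flange-overhang and web parts.
C_f = 0.85 f'_c (b_f − b_w) h_f = 0.85 × 37 × (740 − 395) × 90 = 976523 N.
Remaining web compression depth: a_w = (T − C_f)/(0.85 f'_c b_w) = (3012900 − 976523)/(0.85 × 37 × 395) = 163.92 mm.
M_n = C_f(d − h_f/2) + (T − C_f)(d − a_w/2) = 976523 × (570 − 45) + 2036377 × (570 − 81.96) = 512.67 + 993.83 = 1506.50 × 10⁶ N·mm.
M_n = 1506.50 kN·m.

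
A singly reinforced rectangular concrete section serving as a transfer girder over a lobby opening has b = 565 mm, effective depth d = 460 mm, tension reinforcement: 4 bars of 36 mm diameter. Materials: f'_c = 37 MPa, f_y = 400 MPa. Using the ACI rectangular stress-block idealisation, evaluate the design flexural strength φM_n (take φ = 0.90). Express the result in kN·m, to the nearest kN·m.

A_s = 4 × 1018 = 4072 mm².
T = A_s f_y = 4072 × 400 = 1628800 N = 1628.8 kN.
From C = T: a = T/(0.85 f'_c b) = 1628800/(0.85 × 37 × 565) = 91.66 mm.
M_n = T(d − a/2) = 1628.8 kN × (460 − 45.83) mm = 674.60 kN·m.
φM_n = 0.90 × 674.60 = 607.14 kN·m.

φM_n ≈ 607 kN·m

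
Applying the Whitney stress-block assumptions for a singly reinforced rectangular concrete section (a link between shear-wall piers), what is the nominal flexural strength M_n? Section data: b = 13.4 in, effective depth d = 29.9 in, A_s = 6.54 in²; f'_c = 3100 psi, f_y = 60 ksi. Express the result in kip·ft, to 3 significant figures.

M_n ≈ 796 kip·ft

T = A_s f_y = 6.54 × 60 = 392.4 kips.
a = T/(0.85 f'_c b) = 392.4/(0.85 × 3.1 × 13.4) = 11.113 in.
M_n = T(d − a/2) = 392.4 × (29.9 − 5.5565) = 9552.4 kip·in = 9552.4/12 = 796.03 kip·ft.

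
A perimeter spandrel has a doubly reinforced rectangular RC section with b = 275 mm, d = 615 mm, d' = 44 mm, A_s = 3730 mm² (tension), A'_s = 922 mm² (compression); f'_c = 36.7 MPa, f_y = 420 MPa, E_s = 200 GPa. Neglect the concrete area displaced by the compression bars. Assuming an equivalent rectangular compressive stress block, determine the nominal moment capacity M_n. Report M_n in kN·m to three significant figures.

M_n ≈ 865 kN·m

Assume both tension and compression steel yield.
Net tension couple steel: A_s − A'_s = 2808 mm².
a = (A_s − A'_s) f_y / (0.85 f'_c b) = 1179360/(0.85 × 36.7 × 275) = 137.48 mm.
c = a/β₁ = 137.48/0.788 = 174.47 mm; ε'_s = 0.003(c − d')/c = 0.0022 ≥ f_y/E_s = 0.0021, so compression steel does yield.
M_n = (A_s − A'_s) f_y (d − a/2) + A'_s f_y (d − d') = [1179360 × (615 − 68.74) + 387240 × (615 − 44)] × 10⁻⁶ = 644.24 + 221.11 = 865.35 kN·m.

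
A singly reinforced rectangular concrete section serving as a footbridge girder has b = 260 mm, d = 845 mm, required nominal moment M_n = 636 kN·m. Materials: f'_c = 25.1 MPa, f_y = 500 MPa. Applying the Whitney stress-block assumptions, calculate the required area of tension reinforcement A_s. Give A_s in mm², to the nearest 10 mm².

A_s ≈ 1650 mm²

With M_n = 0.85 f'_c a b (d − a/2), solve the quadratic for a:
a = d − √(d² − 2M_n/(0.85 f'_c b)) = 845 − √(845² − 2 × 636×10⁶/(0.85 × 25.1 × 260)) = 148.78 mm.
A_s = 0.85 f'_c a b / f_y = 0.85 × 25.1 × 148.78 × 260 / 500 = 1650.6 mm².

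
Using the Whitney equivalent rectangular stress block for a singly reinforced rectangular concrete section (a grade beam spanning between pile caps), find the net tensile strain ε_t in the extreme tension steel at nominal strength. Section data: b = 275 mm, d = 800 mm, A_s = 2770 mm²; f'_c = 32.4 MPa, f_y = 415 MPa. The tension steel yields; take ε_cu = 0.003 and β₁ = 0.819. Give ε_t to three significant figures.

ε_t ≈ 0.00995

a = A_s f_y/(0.85 f'_c b) = 151.79 mm.
β₁ = 0.819, so c = a/β₁ = 151.79/0.819 = 185.34 mm.
From the linear strain diagram with ε_cu = 0.003: ε_t = 0.003 (d − c)/c = 0.003 × (800 − 185.34)/185.34 = 0.00995.
Since ε_t ≥ 0.005, the section is tension-controlled.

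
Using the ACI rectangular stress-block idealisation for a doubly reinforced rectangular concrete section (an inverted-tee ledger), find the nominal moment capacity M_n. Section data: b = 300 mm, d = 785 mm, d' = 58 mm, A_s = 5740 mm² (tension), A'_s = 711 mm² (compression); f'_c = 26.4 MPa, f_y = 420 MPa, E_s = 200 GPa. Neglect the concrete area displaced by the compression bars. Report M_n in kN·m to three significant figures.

Assume both tension and compression steel yield.
Net tension couple steel: A_s − A'_s = 5029 mm².
a = (A_s − A'_s) f_y / (0.85 f'_c b) = 2112180/(0.85 × 26.4 × 300) = 313.75 mm.
c = a/β₁ = 313.75/0.85 = 369.12 mm; ε'_s = 0.003(c − d')/c = 0.0025 ≥ f_y/E_s = 0.0021, so compression steel does yield.
M_n = (A_s − A'_s) f_y (d − a/2) + A'_s f_y (d − d') = [2112180 × (785 − 156.875) + 298620 × (785 − 58)] × 10⁻⁶ = 1326.71 + 217.10 = 1543.81 kN·m.

M_n ≈ 1540 kN·m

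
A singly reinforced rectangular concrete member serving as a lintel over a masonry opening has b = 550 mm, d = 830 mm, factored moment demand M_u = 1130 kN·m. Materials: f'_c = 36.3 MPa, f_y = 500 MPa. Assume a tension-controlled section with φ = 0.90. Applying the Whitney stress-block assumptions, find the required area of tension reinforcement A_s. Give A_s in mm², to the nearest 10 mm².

A_s ≈ 3210 mm²

M_n = M_u/φ = 1130/0.90 = 1255.56 kN·m.
With M_n = 0.85 f'_c a b (d − a/2), solve the quadratic for a:
a = d − √(d² − 2M_n/(0.85 f'_c b)) = 830 − √(830² − 2 × 1255.56×10⁶/(0.85 × 36.3 × 550)) = 94.52 mm.
A_s = 0.85 f'_c a b / f_y = 0.85 × 36.3 × 94.52 × 550 / 500 = 3208.1 mm².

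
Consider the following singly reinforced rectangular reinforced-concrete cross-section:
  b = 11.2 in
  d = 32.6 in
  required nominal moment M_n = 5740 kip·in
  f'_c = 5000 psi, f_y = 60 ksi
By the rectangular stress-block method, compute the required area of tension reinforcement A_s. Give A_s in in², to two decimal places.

A_s ≈ 3.12 in²

From M_n = 0.85 f'_c a b (d − a/2):
a = d − √(d² − 2M_n/(0.85 f'_c b)) = 32.6 − √(32.6² − 2 × 5740/(0.85 × 5 × 11.2)) = 3.937 in.
A_s = 0.85 f'_c a b / f_y = 0.85 × 5 × 3.937 × 11.2 / 60 = 3.123 in².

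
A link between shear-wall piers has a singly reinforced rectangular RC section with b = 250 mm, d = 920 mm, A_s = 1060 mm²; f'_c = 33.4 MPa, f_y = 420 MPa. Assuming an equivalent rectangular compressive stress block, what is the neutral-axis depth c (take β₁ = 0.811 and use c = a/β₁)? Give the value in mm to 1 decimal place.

T = A_s f_y = 1060 × 420 = 445200 N = 445.2 kN.
Setting C = 0.85 f'_c a b equal to T: a = 445200/(0.85 × 33.4 × 250) = 62.726 mm.
With β₁ = 0.811, c = a/β₁ = 62.726/0.811 = 77.3 mm.

c ≈ 77.3 mm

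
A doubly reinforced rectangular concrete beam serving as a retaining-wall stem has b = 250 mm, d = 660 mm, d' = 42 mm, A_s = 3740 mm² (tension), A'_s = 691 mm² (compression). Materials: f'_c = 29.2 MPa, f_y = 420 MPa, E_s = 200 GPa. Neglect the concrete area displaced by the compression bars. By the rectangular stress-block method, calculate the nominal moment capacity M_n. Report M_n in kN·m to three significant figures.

M_n ≈ 892 kN·m

Assume both tension and compression steel yield.
Net tension couple steel: A_s − A'_s = 3049 mm².
a = (A_s − A'_s) f_y / (0.85 f'_c b) = 1280580/(0.85 × 29.2 × 250) = 206.38 mm.
c = a/β₁ = 206.38/0.841 = 245.40 mm; ε'_s = 0.003(c − d')/c = 0.0025 ≥ f_y/E_s = 0.0021, so compression steel does yield.
M_n = (A_s − A'_s) f_y (d − a/2) + A'_s f_y (d − d') = [1280580 × (660 − 103.19) + 290220 × (660 − 42)] × 10⁻⁶ = 713.04 + 179.36 = 892.40 kN·m.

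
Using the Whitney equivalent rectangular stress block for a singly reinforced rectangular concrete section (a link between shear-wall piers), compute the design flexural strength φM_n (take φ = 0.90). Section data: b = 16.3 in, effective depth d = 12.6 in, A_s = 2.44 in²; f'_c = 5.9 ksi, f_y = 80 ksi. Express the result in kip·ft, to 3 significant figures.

T = A_s f_y = 2.44 × 80 = 195.2 kips.
a = T/(0.85 f'_c b) = 195.2/(0.85 × 5.9 × 16.3) = 2.388 in.
M_n = T(d − a/2) = 195.2 × (12.6 − 1.194) = 2226.5 kip·in = 2226.5/12 = 185.54 kip·ft.
φM_n = 0.90 × 185.54 = 166.99 kip·ft.

φM_n ≈ 167 kip·ft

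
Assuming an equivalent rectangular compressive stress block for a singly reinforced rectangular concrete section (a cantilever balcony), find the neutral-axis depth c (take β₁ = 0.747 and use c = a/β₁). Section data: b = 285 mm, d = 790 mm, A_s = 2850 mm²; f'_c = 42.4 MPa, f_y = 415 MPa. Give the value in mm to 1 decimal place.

T = A_s f_y = 2850 × 415 = 1182750 N = 1182.75 kN.
Setting C = 0.85 f'_c a b equal to T: a = 1182750/(0.85 × 42.4 × 285) = 115.150 mm.
With β₁ = 0.747, c = a/β₁ = 115.150/0.747 = 154.1 mm.

c ≈ 154.1 mm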